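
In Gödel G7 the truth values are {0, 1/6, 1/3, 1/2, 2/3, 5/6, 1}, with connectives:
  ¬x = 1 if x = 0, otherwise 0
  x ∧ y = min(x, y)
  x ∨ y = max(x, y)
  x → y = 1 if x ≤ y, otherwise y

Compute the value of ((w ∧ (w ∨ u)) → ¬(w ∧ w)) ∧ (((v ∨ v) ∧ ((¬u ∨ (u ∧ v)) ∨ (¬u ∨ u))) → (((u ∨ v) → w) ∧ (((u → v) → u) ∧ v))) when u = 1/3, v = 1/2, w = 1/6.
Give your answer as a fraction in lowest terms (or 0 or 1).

0

w ∨ u = 1/6 ∨ 1/3 = 1/3
w ∧ (w ∨ u) = 1/6 ∧ 1/3 = 1/6
w ∧ w = 1/6 ∧ 1/6 = 1/6
¬(w ∧ w) = ¬1/6 = 0
(w ∧ (w ∨ u)) → ¬(w ∧ w) = 1/6 → 0 = 0
v ∨ v = 1/2 ∨ 1/2 = 1/2
¬u = ¬1/3 = 0
u ∧ v = 1/3 ∧ 1/2 = 1/3
¬u ∨ (u ∧ v) = 0 ∨ 1/3 = 1/3
¬u = ¬1/3 = 0
¬u ∨ u = 0 ∨ 1/3 = 1/3
(¬u ∨ (u ∧ v)) ∨ (¬u ∨ u) = 1/3 ∨ 1/3 = 1/3
(v ∨ v) ∧ ((¬u ∨ (u ∧ v)) ∨ (¬u ∨ u)) = 1/2 ∧ 1/3 = 1/3
u ∨ v = 1/3 ∨ 1/2 = 1/2
(u ∨ v) → w = 1/2 → 1/6 = 1/6
u → v = 1/3 → 1/2 = 1
(u → v) → u = 1 → 1/3 = 1/3
((u → v) → u) ∧ v = 1/3 ∧ 1/2 = 1/3
((u ∨ v) → w) ∧ (((u → v) → u) ∧ v) = 1/6 ∧ 1/3 = 1/6
((v ∨ v) ∧ ((¬u ∨ (u ∧ v)) ∨ (¬u ∨ u))) → (((u ∨ v) → w) ∧ (((u → v) → u) ∧ v)) = 1/3 → 1/6 = 1/6
((w ∧ (w ∨ u)) → ¬(w ∧ w)) ∧ (((v ∨ v) ∧ ((¬u ∨ (u ∧ v)) ∨ (¬u ∨ u))) → (((u ∨ v) → w) ∧ (((u → v) → u) ∧ v))) = 0 ∧ 1/6 = 0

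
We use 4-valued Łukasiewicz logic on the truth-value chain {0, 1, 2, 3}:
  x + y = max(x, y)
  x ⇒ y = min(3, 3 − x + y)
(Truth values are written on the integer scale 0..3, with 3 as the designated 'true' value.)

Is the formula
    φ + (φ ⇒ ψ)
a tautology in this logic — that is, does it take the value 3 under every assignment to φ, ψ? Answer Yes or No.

Counterexample: take φ = 1, ψ = 0.
φ ⇒ ψ = 1 ⇒ 0 = 2
φ + (φ ⇒ ψ) = 1 + 2 = 2
This gives 2 ≠ 3.

No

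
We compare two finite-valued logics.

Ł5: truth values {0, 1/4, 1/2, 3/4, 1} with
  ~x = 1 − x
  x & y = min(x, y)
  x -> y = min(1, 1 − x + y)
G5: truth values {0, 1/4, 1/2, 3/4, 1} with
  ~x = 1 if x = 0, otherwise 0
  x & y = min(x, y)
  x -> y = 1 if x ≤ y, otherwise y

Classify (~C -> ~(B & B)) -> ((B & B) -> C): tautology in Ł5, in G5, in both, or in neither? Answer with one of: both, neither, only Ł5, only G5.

only Ł5

In Ł5: every assignment gives 1 — tautology.
In G5: at B = 1/2, C = 1/4 the value is 1/4 — not a tautology.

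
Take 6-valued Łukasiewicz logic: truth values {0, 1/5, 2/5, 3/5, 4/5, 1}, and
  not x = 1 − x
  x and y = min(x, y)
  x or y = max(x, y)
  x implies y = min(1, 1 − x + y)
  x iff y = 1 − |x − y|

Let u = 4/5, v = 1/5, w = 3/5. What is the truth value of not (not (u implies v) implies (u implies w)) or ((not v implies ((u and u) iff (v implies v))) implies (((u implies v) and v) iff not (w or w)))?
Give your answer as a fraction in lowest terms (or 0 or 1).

4/5

u implies v = 4/5 implies 1/5 = 2/5
not (u implies v) = not 2/5 = 3/5
u implies w = 4/5 implies 3/5 = 4/5
not (u implies v) implies (u implies w) = 3/5 implies 4/5 = 1
not (not (u implies v) implies (u implies w)) = not 1 = 0
not v = not 1/5 = 4/5
u and u = 4/5 and 4/5 = 4/5
v implies v = 1/5 implies 1/5 = 1
(u and u) iff (v implies v) = 4/5 iff 1 = 4/5
not v implies ((u and u) iff (v implies v)) = 4/5 implies 4/5 = 1
u implies v = 4/5 implies 1/5 = 2/5
(u implies v) and v = 2/5 and 1/5 = 1/5
w or w = 3/5 or 3/5 = 3/5
not (w or w) = not 3/5 = 2/5
((u implies v) and v) iff not (w or w) = 1/5 iff 2/5 = 4/5
(not v implies ((u and u) iff (v implies v))) implies (((u implies v) and v) iff not (w or w)) = 1 implies 4/5 = 4/5
not (not (u implies v) implies (u implies w)) or ((not v implies ((u and u) iff (v implies v))) implies (((u implies v) and v) iff not (w or w))) = 0 or 4/5 = 4/5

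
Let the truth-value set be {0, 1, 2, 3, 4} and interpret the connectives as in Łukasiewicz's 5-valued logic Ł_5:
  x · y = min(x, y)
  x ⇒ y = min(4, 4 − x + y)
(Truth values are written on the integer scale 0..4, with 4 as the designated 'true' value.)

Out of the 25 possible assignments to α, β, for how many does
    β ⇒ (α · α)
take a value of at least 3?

value 4: 15 assignments (counts)
value 3: 4 assignments (counts)
value 2: 3 assignments
value 1: 2 assignments
value 0: 1 assignment
So 19 of the 25 assignments meet the threshold.

19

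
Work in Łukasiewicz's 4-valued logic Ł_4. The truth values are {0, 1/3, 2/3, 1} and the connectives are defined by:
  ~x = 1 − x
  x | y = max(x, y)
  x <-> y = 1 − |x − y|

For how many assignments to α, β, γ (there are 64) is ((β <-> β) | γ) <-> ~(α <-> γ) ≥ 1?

8

value 1: 8 assignments (counts)
value 2/3: 16 assignments
value 1/3: 24 assignments
value 0: 16 assignments
So 8 of the 64 assignments meet the threshold.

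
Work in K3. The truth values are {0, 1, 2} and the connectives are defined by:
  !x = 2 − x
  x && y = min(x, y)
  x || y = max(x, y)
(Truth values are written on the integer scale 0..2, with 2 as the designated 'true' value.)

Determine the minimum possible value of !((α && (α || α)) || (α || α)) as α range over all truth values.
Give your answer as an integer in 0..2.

Take α = 2:
α || α = 2 || 2 = 2
α && (α || α) = 2 && 2 = 2
α || α = 2 || 2 = 2
(α && (α || α)) || (α || α) = 2 || 2 = 2
!((α && (α || α)) || (α || α)) = !2 = 0
No assignment yields a value below 0, so this is the minimum.

0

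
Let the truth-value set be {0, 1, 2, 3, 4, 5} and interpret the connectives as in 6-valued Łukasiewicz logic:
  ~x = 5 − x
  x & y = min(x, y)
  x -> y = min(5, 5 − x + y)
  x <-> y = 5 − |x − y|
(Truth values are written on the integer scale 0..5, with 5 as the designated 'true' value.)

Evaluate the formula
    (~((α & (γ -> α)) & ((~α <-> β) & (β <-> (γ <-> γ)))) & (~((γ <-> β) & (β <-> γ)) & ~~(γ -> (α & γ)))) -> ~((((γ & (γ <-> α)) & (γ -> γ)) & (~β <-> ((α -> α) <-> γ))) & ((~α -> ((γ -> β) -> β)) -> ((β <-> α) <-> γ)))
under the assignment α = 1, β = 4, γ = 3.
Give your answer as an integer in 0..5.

5

γ -> α = 3 -> 1 = 3
α & (γ -> α) = 1 & 3 = 1
~α = ~1 = 4
~α <-> β = 4 <-> 4 = 5
γ <-> γ = 3 <-> 3 = 5
β <-> (γ <-> γ) = 4 <-> 5 = 4
(~α <-> β) & (β <-> (γ <-> γ)) = 5 & 4 = 4
(α & (γ -> α)) & ((~α <-> β) & (β <-> (γ <-> γ))) = 1 & 4 = 1
~((α & (γ -> α)) & ((~α <-> β) & (β <-> (γ <-> γ)))) = ~1 = 4
γ <-> β = 3 <-> 4 = 4
β <-> γ = 4 <-> 3 = 4
(γ <-> β) & (β <-> γ) = 4 & 4 = 4
~((γ <-> β) & (β <-> γ)) = ~4 = 1
α & γ = 1 & 3 = 1
γ -> (α & γ) = 3 -> 1 = 3
~(γ -> (α & γ)) = ~3 = 2
~~(γ -> (α & γ)) = ~2 = 3
~((γ <-> β) & (β <-> γ)) & ~~(γ -> (α & γ)) = 1 & 3 = 1
~((α & (γ -> α)) & ((~α <-> β) & (β <-> (γ <-> γ)))) & (~((γ <-> β) & (β <-> γ)) & ~~(γ -> (α & γ))) = 4 & 1 = 1
γ <-> α = 3 <-> 1 = 3
γ & (γ <-> α) = 3 & 3 = 3
γ -> γ = 3 -> 3 = 5
(γ & (γ <-> α)) & (γ -> γ) = 3 & 5 = 3
~β = ~4 = 1
α -> α = 1 -> 1 = 5
(α -> α) <-> γ = 5 <-> 3 = 3
~β <-> ((α -> α) <-> γ) = 1 <-> 3 = 3
((γ & (γ <-> α)) & (γ -> γ)) & (~β <-> ((α -> α) <-> γ)) = 3 & 3 = 3
~α = ~1 = 4
γ -> β = 3 -> 4 = 5
(γ -> β) -> β = 5 -> 4 = 4
~α -> ((γ -> β) -> β) = 4 -> 4 = 5
β <-> α = 4 <-> 1 = 2
(β <-> α) <-> γ = 2 <-> 3 = 4
(~α -> ((γ -> β) -> β)) -> ((β <-> α) <-> γ) = 5 -> 4 = 4
(((γ & (γ <-> α)) & (γ -> γ)) & (~β <-> ((α -> α) <-> γ))) & ((~α -> ((γ -> β) -> β)) -> ((β <-> α) <-> γ)) = 3 & 4 = 3
~((((γ & (γ <-> α)) & (γ -> γ)) & (~β <-> ((α -> α) <-> γ))) & ((~α -> ((γ -> β) -> β)) -> ((β <-> α) <-> γ))) = ~3 = 2
(~((α & (γ -> α)) & ((~α <-> β) & (β <-> (γ <-> γ)))) & (~((γ <-> β) & (β <-> γ)) & ~~(γ -> (α & γ)))) -> ~((((γ & (γ <-> α)) & (γ -> γ)) & (~β <-> ((α -> α) <-> γ))) & ((~α -> ((γ -> β) -> β)) -> ((β <-> α) <-> γ))) = 1 -> 2 = 5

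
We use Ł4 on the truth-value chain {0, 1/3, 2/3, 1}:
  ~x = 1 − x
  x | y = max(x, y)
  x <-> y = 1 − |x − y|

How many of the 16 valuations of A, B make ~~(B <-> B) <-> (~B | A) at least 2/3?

12

A = 0, B = 0 ↦ 1  ≥
A = 0, B = 1/3 ↦ 2/3  ≥
A = 0, B = 2/3 ↦ 1/3  <
A = 0, B = 1 ↦ 0  <
A = 1/3, B = 0 ↦ 1  ≥
A = 1/3, B = 1/3 ↦ 2/3  ≥
A = 1/3, B = 2/3 ↦ 1/3  <
A = 1/3, B = 1 ↦ 1/3  <
A = 2/3, B = 0 ↦ 1  ≥
A = 2/3, B = 1/3 ↦ 2/3  ≥
A = 2/3, B = 2/3 ↦ 2/3  ≥
A = 2/3, B = 1 ↦ 2/3  ≥
A = 1, B = 0 ↦ 1  ≥
A = 1, B = 1/3 ↦ 1  ≥
A = 1, B = 2/3 ↦ 1  ≥
A = 1, B = 1 ↦ 1  ≥
So 12 of the 16 assignments meet the threshold.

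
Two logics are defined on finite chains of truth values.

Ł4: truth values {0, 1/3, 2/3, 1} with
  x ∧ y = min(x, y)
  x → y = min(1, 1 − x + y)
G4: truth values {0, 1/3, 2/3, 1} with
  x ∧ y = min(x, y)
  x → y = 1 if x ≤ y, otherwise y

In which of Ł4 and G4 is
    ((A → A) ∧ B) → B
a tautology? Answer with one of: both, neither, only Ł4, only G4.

both

In Ł4: every assignment gives 1 — tautology.
In G4: every assignment gives 1 — tautology.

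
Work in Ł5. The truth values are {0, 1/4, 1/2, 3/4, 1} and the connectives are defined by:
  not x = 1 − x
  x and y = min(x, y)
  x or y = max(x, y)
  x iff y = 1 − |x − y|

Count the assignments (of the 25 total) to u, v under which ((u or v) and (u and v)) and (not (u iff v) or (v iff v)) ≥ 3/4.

4

value 1: 1 assignment (counts)
value 3/4: 3 assignments (counts)
value 1/2: 5 assignments
value 1/4: 7 assignments
value 0: 9 assignments
So 4 of the 25 assignments meet the threshold.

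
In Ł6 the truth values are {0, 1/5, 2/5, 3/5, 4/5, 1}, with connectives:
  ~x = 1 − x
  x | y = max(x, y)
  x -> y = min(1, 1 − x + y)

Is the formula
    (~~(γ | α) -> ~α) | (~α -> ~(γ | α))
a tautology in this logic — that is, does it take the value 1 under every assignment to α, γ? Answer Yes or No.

No

Counterexample: take α = 1/5, γ = 1.
γ | α = 1 | 1/5 = 1
~(γ | α) = ~1 = 0
~~(γ | α) = ~0 = 1
~α = ~1/5 = 4/5
~~(γ | α) -> ~α = 1 -> 4/5 = 4/5
~α = ~1/5 = 4/5
γ | α = 1 | 1/5 = 1
~(γ | α) = ~1 = 0
~α -> ~(γ | α) = 4/5 -> 0 = 1/5
(~~(γ | α) -> ~α) | (~α -> ~(γ | α)) = 4/5 | 1/5 = 4/5
This gives 4/5 ≠ 1.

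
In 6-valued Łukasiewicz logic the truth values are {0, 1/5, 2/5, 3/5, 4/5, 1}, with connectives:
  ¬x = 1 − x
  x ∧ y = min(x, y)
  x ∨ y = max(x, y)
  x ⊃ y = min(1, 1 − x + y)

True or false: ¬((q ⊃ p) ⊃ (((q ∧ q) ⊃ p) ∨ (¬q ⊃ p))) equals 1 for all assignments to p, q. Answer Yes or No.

Counterexample: take p = 0, q = 0.
q ⊃ p = 0 ⊃ 0 = 1
q ∧ q = 0 ∧ 0 = 0
(q ∧ q) ⊃ p = 0 ⊃ 0 = 1
¬q = ¬0 = 1
¬q ⊃ p = 1 ⊃ 0 = 0
((q ∧ q) ⊃ p) ∨ (¬q ⊃ p) = 1 ∨ 0 = 1
(q ⊃ p) ⊃ (((q ∧ q) ⊃ p) ∨ (¬q ⊃ p)) = 1 ⊃ 1 = 1
¬((q ⊃ p) ⊃ (((q ∧ q) ⊃ p) ∨ (¬q ⊃ p))) = ¬1 = 0
This gives 0 ≠ 1.

No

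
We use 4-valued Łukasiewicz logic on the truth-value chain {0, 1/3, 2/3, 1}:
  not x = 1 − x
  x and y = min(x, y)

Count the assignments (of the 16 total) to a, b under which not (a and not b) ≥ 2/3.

a = 0, b = 0 ↦ 1  ≥
a = 0, b = 1/3 ↦ 1  ≥
a = 0, b = 2/3 ↦ 1  ≥
a = 0, b = 1 ↦ 1  ≥
a = 1/3, b = 0 ↦ 2/3  ≥
a = 1/3, b = 1/3 ↦ 2/3  ≥
a = 1/3, b = 2/3 ↦ 2/3  ≥
a = 1/3, b = 1 ↦ 1  ≥
a = 2/3, b = 0 ↦ 1/3  <
a = 2/3, b = 1/3 ↦ 1/3  <
a = 2/3, b = 2/3 ↦ 2/3  ≥
a = 2/3, b = 1 ↦ 1  ≥
a = 1, b = 0 ↦ 0  <
a = 1, b = 1/3 ↦ 1/3  <
a = 1, b = 2/3 ↦ 2/3  ≥
a = 1, b = 1 ↦ 1  ≥
So 12 of the 16 assignments meet the threshold.

12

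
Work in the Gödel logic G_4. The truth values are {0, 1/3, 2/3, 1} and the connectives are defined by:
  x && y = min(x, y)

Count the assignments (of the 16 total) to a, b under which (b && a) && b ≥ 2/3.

a = 0, b = 0 ↦ 0  <
a = 0, b = 1/3 ↦ 0  <
a = 0, b = 2/3 ↦ 0  <
a = 0, b = 1 ↦ 0  <
a = 1/3, b = 0 ↦ 0  <
a = 1/3, b = 1/3 ↦ 1/3  <
a = 1/3, b = 2/3 ↦ 1/3  <
a = 1/3, b = 1 ↦ 1/3  <
a = 2/3, b = 0 ↦ 0  <
a = 2/3, b = 1/3 ↦ 1/3  <
a = 2/3, b = 2/3 ↦ 2/3  ≥
a = 2/3, b = 1 ↦ 2/3  ≥
a = 1, b = 0 ↦ 0  <
a = 1, b = 1/3 ↦ 1/3  <
a = 1, b = 2/3 ↦ 2/3  ≥
a = 1, b = 1 ↦ 1  ≥
So 4 of the 16 assignments meet the threshold.

4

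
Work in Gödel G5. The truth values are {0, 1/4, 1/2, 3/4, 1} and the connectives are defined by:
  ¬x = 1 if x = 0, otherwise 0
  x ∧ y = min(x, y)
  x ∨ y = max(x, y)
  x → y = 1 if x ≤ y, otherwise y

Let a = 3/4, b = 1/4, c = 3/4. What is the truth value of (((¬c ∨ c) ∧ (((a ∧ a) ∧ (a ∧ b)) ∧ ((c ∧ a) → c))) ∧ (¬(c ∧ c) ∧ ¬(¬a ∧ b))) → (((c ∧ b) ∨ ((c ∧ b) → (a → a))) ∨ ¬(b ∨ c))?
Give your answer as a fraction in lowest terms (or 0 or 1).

1

¬c = ¬3/4 = 0
¬c ∨ c = 0 ∨ 3/4 = 3/4
a ∧ a = 3/4 ∧ 3/4 = 3/4
a ∧ b = 3/4 ∧ 1/4 = 1/4
(a ∧ a) ∧ (a ∧ b) = 3/4 ∧ 1/4 = 1/4
c ∧ a = 3/4 ∧ 3/4 = 3/4
(c ∧ a) → c = 3/4 → 3/4 = 1
((a ∧ a) ∧ (a ∧ b)) ∧ ((c ∧ a) → c) = 1/4 ∧ 1 = 1/4
(¬c ∨ c) ∧ (((a ∧ a) ∧ (a ∧ b)) ∧ ((c ∧ a) → c)) = 3/4 ∧ 1/4 = 1/4
c ∧ c = 3/4 ∧ 3/4 = 3/4
¬(c ∧ c) = ¬3/4 = 0
¬a = ¬3/4 = 0
¬a ∧ b = 0 ∧ 1/4 = 0
¬(¬a ∧ b) = ¬0 = 1
¬(c ∧ c) ∧ ¬(¬a ∧ b) = 0 ∧ 1 = 0
((¬c ∨ c) ∧ (((a ∧ a) ∧ (a ∧ b)) ∧ ((c ∧ a) → c))) ∧ (¬(c ∧ c) ∧ ¬(¬a ∧ b)) = 1/4 ∧ 0 = 0
c ∧ b = 3/4 ∧ 1/4 = 1/4
c ∧ b = 3/4 ∧ 1/4 = 1/4
a → a = 3/4 → 3/4 = 1
(c ∧ b) → (a → a) = 1/4 → 1 = 1
(c ∧ b) ∨ ((c ∧ b) → (a → a)) = 1/4 ∨ 1 = 1
b ∨ c = 1/4 ∨ 3/4 = 3/4
¬(b ∨ c) = ¬3/4 = 0
((c ∧ b) ∨ ((c ∧ b) → (a → a))) ∨ ¬(b ∨ c) = 1 ∨ 0 = 1
(((¬c ∨ c) ∧ (((a ∧ a) ∧ (a ∧ b)) ∧ ((c ∧ a) → c))) ∧ (¬(c ∧ c) ∧ ¬(¬a ∧ b))) → (((c ∧ b) ∨ ((c ∧ b) → (a → a))) ∨ ¬(b ∨ c)) = 0 → 1 = 1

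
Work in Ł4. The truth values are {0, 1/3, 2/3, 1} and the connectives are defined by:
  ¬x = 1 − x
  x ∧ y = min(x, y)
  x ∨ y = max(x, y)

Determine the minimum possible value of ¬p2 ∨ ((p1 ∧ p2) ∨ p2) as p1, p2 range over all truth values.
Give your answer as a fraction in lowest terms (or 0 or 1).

2/3

Take p1 = 0, p2 = 1/3:
¬p2 = ¬1/3 = 2/3
p1 ∧ p2 = 0 ∧ 1/3 = 0
(p1 ∧ p2) ∨ p2 = 0 ∨ 1/3 = 1/3
¬p2 ∨ ((p1 ∧ p2) ∨ p2) = 2/3 ∨ 1/3 = 2/3
No assignment yields a value below 2/3, so this is the minimum.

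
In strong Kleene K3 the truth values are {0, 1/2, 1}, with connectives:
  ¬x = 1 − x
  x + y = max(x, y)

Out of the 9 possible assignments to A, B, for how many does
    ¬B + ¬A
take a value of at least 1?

A = 0, B = 0 ↦ 1  ≥
A = 0, B = 1/2 ↦ 1  ≥
A = 0, B = 1 ↦ 1  ≥
A = 1/2, B = 0 ↦ 1  ≥
A = 1/2, B = 1/2 ↦ 1/2  <
A = 1/2, B = 1 ↦ 1/2  <
A = 1, B = 0 ↦ 1  ≥
A = 1, B = 1/2 ↦ 1/2  <
A = 1, B = 1 ↦ 0  <
So 5 of the 9 assignments meet the threshold.

5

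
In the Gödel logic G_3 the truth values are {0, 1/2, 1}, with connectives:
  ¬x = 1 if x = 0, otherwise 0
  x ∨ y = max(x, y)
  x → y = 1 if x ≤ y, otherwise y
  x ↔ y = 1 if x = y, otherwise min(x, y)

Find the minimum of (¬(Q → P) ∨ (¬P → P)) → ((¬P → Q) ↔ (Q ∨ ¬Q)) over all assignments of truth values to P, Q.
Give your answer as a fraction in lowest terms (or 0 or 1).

Take P = 1/2, Q = 1/2:
Q → P = 1/2 → 1/2 = 1
¬(Q → P) = ¬1 = 0
¬P = ¬1/2 = 0
¬P → P = 0 → 1/2 = 1
¬(Q → P) ∨ (¬P → P) = 0 ∨ 1 = 1
¬P = ¬1/2 = 0
¬P → Q = 0 → 1/2 = 1
¬Q = ¬1/2 = 0
Q ∨ ¬Q = 1/2 ∨ 0 = 1/2
(¬P → Q) ↔ (Q ∨ ¬Q) = 1 ↔ 1/2 = 1/2
(¬(Q → P) ∨ (¬P → P)) → ((¬P → Q) ↔ (Q ∨ ¬Q)) = 1 → 1/2 = 1/2
No assignment yields a value below 1/2, so this is the minimum.

1/2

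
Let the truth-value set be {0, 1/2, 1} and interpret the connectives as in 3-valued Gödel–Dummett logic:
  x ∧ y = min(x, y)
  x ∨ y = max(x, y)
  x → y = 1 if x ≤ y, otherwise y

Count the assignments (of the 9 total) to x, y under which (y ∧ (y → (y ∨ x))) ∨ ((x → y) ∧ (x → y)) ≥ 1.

x = 0, y = 0 ↦ 1  ≥
x = 0, y = 1/2 ↦ 1  ≥
x = 0, y = 1 ↦ 1  ≥
x = 1/2, y = 0 ↦ 0  <
x = 1/2, y = 1/2 ↦ 1  ≥
x = 1/2, y = 1 ↦ 1  ≥
x = 1, y = 0 ↦ 0  <
x = 1, y = 1/2 ↦ 1/2  <
x = 1, y = 1 ↦ 1  ≥
So 6 of the 9 assignments meet the threshold.

6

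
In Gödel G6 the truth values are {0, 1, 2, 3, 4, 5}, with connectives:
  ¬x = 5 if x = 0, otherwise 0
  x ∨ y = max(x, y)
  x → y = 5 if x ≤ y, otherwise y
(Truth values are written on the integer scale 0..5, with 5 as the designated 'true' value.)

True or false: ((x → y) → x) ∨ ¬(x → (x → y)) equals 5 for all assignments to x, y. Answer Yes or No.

No

Counterexample: take x = 0, y = 0.
x → y = 0 → 0 = 5
(x → y) → x = 5 → 0 = 0
x → (x → y) = 0 → 5 = 5
¬(x → (x → y)) = ¬5 = 0
((x → y) → x) ∨ ¬(x → (x → y)) = 0 ∨ 0 = 0
This gives 0 ≠ 5.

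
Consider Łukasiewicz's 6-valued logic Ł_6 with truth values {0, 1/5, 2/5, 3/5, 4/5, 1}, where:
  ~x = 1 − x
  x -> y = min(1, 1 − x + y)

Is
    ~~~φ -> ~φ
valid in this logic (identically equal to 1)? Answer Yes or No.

Yes

φ = 0 ↦ 1
φ = 1/5 ↦ 1
φ = 2/5 ↦ 1
φ = 3/5 ↦ 1
φ = 4/5 ↦ 1
φ = 1 ↦ 1
Every assignment gives a value ≥ 1.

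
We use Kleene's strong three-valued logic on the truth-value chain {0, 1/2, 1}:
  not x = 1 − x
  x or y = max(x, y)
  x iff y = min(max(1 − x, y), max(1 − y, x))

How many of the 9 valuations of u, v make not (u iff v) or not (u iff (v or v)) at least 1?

u = 0, v = 0 ↦ 0  <
u = 0, v = 1/2 ↦ 1/2  <
u = 0, v = 1 ↦ 1  ≥
u = 1/2, v = 0 ↦ 1/2  <
u = 1/2, v = 1/2 ↦ 1/2  <
u = 1/2, v = 1 ↦ 1/2  <
u = 1, v = 0 ↦ 1  ≥
u = 1, v = 1/2 ↦ 1/2  <
u = 1, v = 1 ↦ 0  <
So 2 of the 9 assignments meet the threshold.

2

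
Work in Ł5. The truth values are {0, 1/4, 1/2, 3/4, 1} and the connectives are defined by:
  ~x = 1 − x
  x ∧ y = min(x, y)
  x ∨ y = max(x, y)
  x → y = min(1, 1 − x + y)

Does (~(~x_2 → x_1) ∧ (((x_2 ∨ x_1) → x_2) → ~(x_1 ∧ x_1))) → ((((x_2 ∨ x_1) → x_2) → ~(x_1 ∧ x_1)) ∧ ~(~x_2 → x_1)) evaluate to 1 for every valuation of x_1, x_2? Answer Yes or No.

At x_1 = 0, x_2 = 1/2, for instance:
~x_2 = ~1/2 = 1/2
~x_2 → x_1 = 1/2 → 0 = 1/2
~(~x_2 → x_1) = ~1/2 = 1/2
x_2 ∨ x_1 = 1/2 ∨ 0 = 1/2
(x_2 ∨ x_1) → x_2 = 1/2 → 1/2 = 1
x_1 ∧ x_1 = 0 ∧ 0 = 0
~(x_1 ∧ x_1) = ~0 = 1
((x_2 ∨ x_1) → x_2) → ~(x_1 ∧ x_1) = 1 → 1 = 1
~(~x_2 → x_1) ∧ (((x_2 ∨ x_1) → x_2) → ~(x_1 ∧ x_1)) = 1/2 ∧ 1 = 1/2
(((x_2 ∨ x_1) → x_2) → ~(x_1 ∧ x_1)) ∧ ~(~x_2 → x_1) = 1 ∧ 1/2 = 1/2
(~(~x_2 → x_1) ∧ (((x_2 ∨ x_1) → x_2) → ~(x_1 ∧ x_1))) → ((((x_2 ∨ x_1) → x_2) → ~(x_1 ∧ x_1)) ∧ ~(~x_2 → x_1)) = 1/2 → 1/2 = 1
and checking the remaining 24 assignments likewise gives ≥ 1 in every case.

Yes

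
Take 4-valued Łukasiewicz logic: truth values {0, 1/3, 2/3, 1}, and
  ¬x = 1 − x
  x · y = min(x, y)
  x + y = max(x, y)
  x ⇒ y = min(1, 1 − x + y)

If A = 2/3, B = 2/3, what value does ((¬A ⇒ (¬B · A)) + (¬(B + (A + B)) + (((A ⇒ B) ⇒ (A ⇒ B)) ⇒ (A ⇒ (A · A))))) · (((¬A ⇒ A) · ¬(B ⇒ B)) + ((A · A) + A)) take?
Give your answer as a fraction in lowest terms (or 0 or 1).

¬A = ¬2/3 = 1/3
¬B = ¬2/3 = 1/3
¬B · A = 1/3 · 2/3 = 1/3
¬A ⇒ (¬B · A) = 1/3 ⇒ 1/3 = 1
A + B = 2/3 + 2/3 = 2/3
B + (A + B) = 2/3 + 2/3 = 2/3
¬(B + (A + B)) = ¬2/3 = 1/3
A ⇒ B = 2/3 ⇒ 2/3 = 1
A ⇒ B = 2/3 ⇒ 2/3 = 1
(A ⇒ B) ⇒ (A ⇒ B) = 1 ⇒ 1 = 1
A · A = 2/3 · 2/3 = 2/3
A ⇒ (A · A) = 2/3 ⇒ 2/3 = 1
((A ⇒ B) ⇒ (A ⇒ B)) ⇒ (A ⇒ (A · A)) = 1 ⇒ 1 = 1
¬(B + (A + B)) + (((A ⇒ B) ⇒ (A ⇒ B)) ⇒ (A ⇒ (A · A))) = 1/3 + 1 = 1
(¬A ⇒ (¬B · A)) + (¬(B + (A + B)) + (((A ⇒ B) ⇒ (A ⇒ B)) ⇒ (A ⇒ (A · A)))) = 1 + 1 = 1
¬A = ¬2/3 = 1/3
¬A ⇒ A = 1/3 ⇒ 2/3 = 1
B ⇒ B = 2/3 ⇒ 2/3 = 1
¬(B ⇒ B) = ¬1 = 0
(¬A ⇒ A) · ¬(B ⇒ B) = 1 · 0 = 0
A · A = 2/3 · 2/3 = 2/3
(A · A) + A = 2/3 + 2/3 = 2/3
((¬A ⇒ A) · ¬(B ⇒ B)) + ((A · A) + A) = 0 + 2/3 = 2/3
((¬A ⇒ (¬B · A)) + (¬(B + (A + B)) + (((A ⇒ B) ⇒ (A ⇒ B)) ⇒ (A ⇒ (A · A))))) · (((¬A ⇒ A) · ¬(B ⇒ B)) + ((A · A) + A)) = 1 · 2/3 = 2/3

2/3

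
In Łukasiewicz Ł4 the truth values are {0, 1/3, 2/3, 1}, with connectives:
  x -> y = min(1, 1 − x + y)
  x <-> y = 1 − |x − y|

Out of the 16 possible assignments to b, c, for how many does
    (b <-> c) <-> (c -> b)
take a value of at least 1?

10

b = 0, c = 0 ↦ 1  ≥
b = 0, c = 1/3 ↦ 1  ≥
b = 0, c = 2/3 ↦ 1  ≥
b = 0, c = 1 ↦ 1  ≥
b = 1/3, c = 0 ↦ 2/3  <
b = 1/3, c = 1/3 ↦ 1  ≥
b = 1/3, c = 2/3 ↦ 1  ≥
b = 1/3, c = 1 ↦ 1  ≥
b = 2/3, c = 0 ↦ 1/3  <
b = 2/3, c = 1/3 ↦ 2/3  <
b = 2/3, c = 2/3 ↦ 1  ≥
b = 2/3, c = 1 ↦ 1  ≥
b = 1, c = 0 ↦ 0  <
b = 1, c = 1/3 ↦ 1/3  <
b = 1, c = 2/3 ↦ 2/3  <
b = 1, c = 1 ↦ 1  ≥
So 10 of the 16 assignments meet the threshold.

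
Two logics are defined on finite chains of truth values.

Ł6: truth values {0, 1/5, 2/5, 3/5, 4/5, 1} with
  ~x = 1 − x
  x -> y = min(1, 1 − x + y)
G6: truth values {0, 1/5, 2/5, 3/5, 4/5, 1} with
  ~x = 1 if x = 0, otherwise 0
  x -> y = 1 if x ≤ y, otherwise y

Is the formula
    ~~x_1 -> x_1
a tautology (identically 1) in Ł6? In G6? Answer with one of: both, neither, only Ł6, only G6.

In Ł6: every assignment gives 1 — tautology.
In G6: at x_1 = 1/5 the value is 1/5 — not a tautology.

only Ł6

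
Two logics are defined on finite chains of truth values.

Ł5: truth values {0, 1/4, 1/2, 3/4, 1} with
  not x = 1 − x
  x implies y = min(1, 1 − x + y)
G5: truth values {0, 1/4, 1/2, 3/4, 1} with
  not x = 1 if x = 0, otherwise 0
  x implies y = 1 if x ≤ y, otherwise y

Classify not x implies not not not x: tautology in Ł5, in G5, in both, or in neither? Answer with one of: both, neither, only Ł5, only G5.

In Ł5: every assignment gives 1 — tautology.
In G5: every assignment gives 1 — tautology.

both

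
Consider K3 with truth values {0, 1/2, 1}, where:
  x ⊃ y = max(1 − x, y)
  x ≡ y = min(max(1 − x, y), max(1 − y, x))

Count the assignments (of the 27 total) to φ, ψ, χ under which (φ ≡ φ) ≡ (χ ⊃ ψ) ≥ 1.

value 1: 10 assignments (counts)
value 1/2: 15 assignments
value 0: 2 assignments
So 10 of the 27 assignments meet the threshold.

10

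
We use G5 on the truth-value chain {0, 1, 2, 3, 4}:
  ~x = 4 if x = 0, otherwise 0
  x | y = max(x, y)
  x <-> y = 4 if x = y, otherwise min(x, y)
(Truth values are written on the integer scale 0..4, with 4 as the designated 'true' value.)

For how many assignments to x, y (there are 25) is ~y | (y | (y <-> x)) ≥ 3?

value 4: 13 assignments (counts)
value 3: 4 assignments (counts)
value 2: 4 assignments
value 1: 4 assignments
So 17 of the 25 assignments meet the threshold.

17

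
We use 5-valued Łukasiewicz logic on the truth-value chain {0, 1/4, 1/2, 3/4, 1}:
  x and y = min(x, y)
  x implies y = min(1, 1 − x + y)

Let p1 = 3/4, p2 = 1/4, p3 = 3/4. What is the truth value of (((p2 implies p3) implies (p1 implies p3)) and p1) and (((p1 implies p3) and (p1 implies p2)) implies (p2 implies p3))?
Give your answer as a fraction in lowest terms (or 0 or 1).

p2 implies p3 = 1/4 implies 3/4 = 1
p1 implies p3 = 3/4 implies 3/4 = 1
(p2 implies p3) implies (p1 implies p3) = 1 implies 1 = 1
((p2 implies p3) implies (p1 implies p3)) and p1 = 1 and 3/4 = 3/4
p1 implies p3 = 3/4 implies 3/4 = 1
p1 implies p2 = 3/4 implies 1/4 = 1/2
(p1 implies p3) and (p1 implies p2) = 1 and 1/2 = 1/2
p2 implies p3 = 1/4 implies 3/4 = 1
((p1 implies p3) and (p1 implies p2)) implies (p2 implies p3) = 1/2 implies 1 = 1
(((p2 implies p3) implies (p1 implies p3)) and p1) and (((p1 implies p3) and (p1 implies p2)) implies (p2 implies p3)) = 3/4 and 1 = 3/4

3/4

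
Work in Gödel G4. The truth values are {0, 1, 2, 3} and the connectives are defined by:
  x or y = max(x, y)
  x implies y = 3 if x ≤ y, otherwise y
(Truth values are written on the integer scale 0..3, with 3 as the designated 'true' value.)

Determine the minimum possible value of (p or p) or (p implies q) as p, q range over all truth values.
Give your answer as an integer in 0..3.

Take p = 1, q = 0:
p or p = 1 or 1 = 1
p implies q = 1 implies 0 = 0
(p or p) or (p implies q) = 1 or 0 = 1
No assignment yields a value below 1, so this is the minimum.

1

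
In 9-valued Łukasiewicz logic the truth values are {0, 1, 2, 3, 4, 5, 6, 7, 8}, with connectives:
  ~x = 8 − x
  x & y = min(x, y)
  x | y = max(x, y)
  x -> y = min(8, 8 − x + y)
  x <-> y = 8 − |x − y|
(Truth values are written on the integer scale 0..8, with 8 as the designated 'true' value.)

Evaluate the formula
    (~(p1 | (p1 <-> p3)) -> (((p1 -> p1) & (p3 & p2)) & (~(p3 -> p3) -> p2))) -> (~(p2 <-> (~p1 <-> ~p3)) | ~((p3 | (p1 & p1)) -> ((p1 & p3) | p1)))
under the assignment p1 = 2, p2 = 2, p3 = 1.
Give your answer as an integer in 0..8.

p1 <-> p3 = 2 <-> 1 = 7
p1 | (p1 <-> p3) = 2 | 7 = 7
~(p1 | (p1 <-> p3)) = ~7 = 1
p1 -> p1 = 2 -> 2 = 8
p3 & p2 = 1 & 2 = 1
(p1 -> p1) & (p3 & p2) = 8 & 1 = 1
p3 -> p3 = 1 -> 1 = 8
~(p3 -> p3) = ~8 = 0
~(p3 -> p3) -> p2 = 0 -> 2 = 8
((p1 -> p1) & (p3 & p2)) & (~(p3 -> p3) -> p2) = 1 & 8 = 1
~(p1 | (p1 <-> p3)) -> (((p1 -> p1) & (p3 & p2)) & (~(p3 -> p3) -> p2)) = 1 -> 1 = 8
~p1 = ~2 = 6
~p3 = ~1 = 7
~p1 <-> ~p3 = 6 <-> 7 = 7
p2 <-> (~p1 <-> ~p3) = 2 <-> 7 = 3
~(p2 <-> (~p1 <-> ~p3)) = ~3 = 5
p1 & p1 = 2 & 2 = 2
p3 | (p1 & p1) = 1 | 2 = 2
p1 & p3 = 2 & 1 = 1
(p1 & p3) | p1 = 1 | 2 = 2
(p3 | (p1 & p1)) -> ((p1 & p3) | p1) = 2 -> 2 = 8
~((p3 | (p1 & p1)) -> ((p1 & p3) | p1)) = ~8 = 0
~(p2 <-> (~p1 <-> ~p3)) | ~((p3 | (p1 & p1)) -> ((p1 & p3) | p1)) = 5 | 0 = 5
(~(p1 | (p1 <-> p3)) -> (((p1 -> p1) & (p3 & p2)) & (~(p3 -> p3) -> p2))) -> (~(p2 <-> (~p1 <-> ~p3)) | ~((p3 | (p1 & p1)) -> ((p1 & p3) | p1))) = 8 -> 5 = 5

5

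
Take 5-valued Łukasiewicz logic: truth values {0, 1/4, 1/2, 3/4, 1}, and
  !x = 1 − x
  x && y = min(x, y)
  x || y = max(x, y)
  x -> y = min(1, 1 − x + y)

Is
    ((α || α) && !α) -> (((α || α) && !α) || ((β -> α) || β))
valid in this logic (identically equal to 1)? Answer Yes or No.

At α = 0, β = 1/4, for instance:
α || α = 0 || 0 = 0
!α = !0 = 1
(α || α) && !α = 0 && 1 = 0
β -> α = 1/4 -> 0 = 3/4
(β -> α) || β = 3/4 || 1/4 = 3/4
((α || α) && !α) || ((β -> α) || β) = 0 || 3/4 = 3/4
((α || α) && !α) -> (((α || α) && !α) || ((β -> α) || β)) = 0 -> 3/4 = 1
and checking the remaining 24 assignments likewise gives ≥ 1 in every case.

Yes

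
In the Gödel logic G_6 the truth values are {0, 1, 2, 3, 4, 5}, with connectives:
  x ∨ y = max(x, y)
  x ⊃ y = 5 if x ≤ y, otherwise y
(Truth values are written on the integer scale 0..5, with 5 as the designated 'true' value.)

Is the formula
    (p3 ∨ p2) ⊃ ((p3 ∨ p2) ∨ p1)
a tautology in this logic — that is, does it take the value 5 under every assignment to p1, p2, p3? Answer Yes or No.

At p1 = 5, p2 = 4, p3 = 4, for instance:
p3 ∨ p2 = 4 ∨ 4 = 4
(p3 ∨ p2) ∨ p1 = 4 ∨ 5 = 5
(p3 ∨ p2) ⊃ ((p3 ∨ p2) ∨ p1) = 4 ⊃ 5 = 5
and checking the remaining 215 assignments likewise gives ≥ 5 in every case.

Yes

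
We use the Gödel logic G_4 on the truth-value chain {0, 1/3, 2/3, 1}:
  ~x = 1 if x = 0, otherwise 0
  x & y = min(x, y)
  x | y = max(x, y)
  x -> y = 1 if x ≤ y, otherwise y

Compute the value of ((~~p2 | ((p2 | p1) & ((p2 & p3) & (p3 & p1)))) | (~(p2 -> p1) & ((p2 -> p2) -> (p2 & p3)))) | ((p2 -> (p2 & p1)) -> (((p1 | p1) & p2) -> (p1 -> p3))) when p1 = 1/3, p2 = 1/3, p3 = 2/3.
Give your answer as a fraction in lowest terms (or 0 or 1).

~p2 = ~1/3 = 0
~~p2 = ~0 = 1
p2 | p1 = 1/3 | 1/3 = 1/3
p2 & p3 = 1/3 & 2/3 = 1/3
p3 & p1 = 2/3 & 1/3 = 1/3
(p2 & p3) & (p3 & p1) = 1/3 & 1/3 = 1/3
(p2 | p1) & ((p2 & p3) & (p3 & p1)) = 1/3 & 1/3 = 1/3
~~p2 | ((p2 | p1) & ((p2 & p3) & (p3 & p1))) = 1 | 1/3 = 1
p2 -> p1 = 1/3 -> 1/3 = 1
~(p2 -> p1) = ~1 = 0
p2 -> p2 = 1/3 -> 1/3 = 1
p2 & p3 = 1/3 & 2/3 = 1/3
(p2 -> p2) -> (p2 & p3) = 1 -> 1/3 = 1/3
~(p2 -> p1) & ((p2 -> p2) -> (p2 & p3)) = 0 & 1/3 = 0
(~~p2 | ((p2 | p1) & ((p2 & p3) & (p3 & p1)))) | (~(p2 -> p1) & ((p2 -> p2) -> (p2 & p3))) = 1 | 0 = 1
p2 & p1 = 1/3 & 1/3 = 1/3
p2 -> (p2 & p1) = 1/3 -> 1/3 = 1
p1 | p1 = 1/3 | 1/3 = 1/3
(p1 | p1) & p2 = 1/3 & 1/3 = 1/3
p1 -> p3 = 1/3 -> 2/3 = 1
((p1 | p1) & p2) -> (p1 -> p3) = 1/3 -> 1 = 1
(p2 -> (p2 & p1)) -> (((p1 | p1) & p2) -> (p1 -> p3)) = 1 -> 1 = 1
((~~p2 | ((p2 | p1) & ((p2 & p3) & (p3 & p1)))) | (~(p2 -> p1) & ((p2 -> p2) -> (p2 & p3)))) | ((p2 -> (p2 & p1)) -> (((p1 | p1) & p2) -> (p1 -> p3))) = 1 | 1 = 1

1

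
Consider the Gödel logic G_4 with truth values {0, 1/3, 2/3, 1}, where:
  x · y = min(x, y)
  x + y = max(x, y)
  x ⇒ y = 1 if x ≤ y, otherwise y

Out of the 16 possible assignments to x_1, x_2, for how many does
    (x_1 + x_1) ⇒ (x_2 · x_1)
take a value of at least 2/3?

x_1 = 0, x_2 = 0 ↦ 1  ≥
x_1 = 0, x_2 = 1/3 ↦ 1  ≥
x_1 = 0, x_2 = 2/3 ↦ 1  ≥
x_1 = 0, x_2 = 1 ↦ 1  ≥
x_1 = 1/3, x_2 = 0 ↦ 0  <
x_1 = 1/3, x_2 = 1/3 ↦ 1  ≥
x_1 = 1/3, x_2 = 2/3 ↦ 1  ≥
x_1 = 1/3, x_2 = 1 ↦ 1  ≥
x_1 = 2/3, x_2 = 0 ↦ 0  <
x_1 = 2/3, x_2 = 1/3 ↦ 1/3  <
x_1 = 2/3, x_2 = 2/3 ↦ 1  ≥
x_1 = 2/3, x_2 = 1 ↦ 1  ≥
x_1 = 1, x_2 = 0 ↦ 0  <
x_1 = 1, x_2 = 1/3 ↦ 1/3  <
x_1 = 1, x_2 = 2/3 ↦ 2/3  ≥
x_1 = 1, x_2 = 1 ↦ 1  ≥
So 11 of the 16 assignments meet the threshold.

11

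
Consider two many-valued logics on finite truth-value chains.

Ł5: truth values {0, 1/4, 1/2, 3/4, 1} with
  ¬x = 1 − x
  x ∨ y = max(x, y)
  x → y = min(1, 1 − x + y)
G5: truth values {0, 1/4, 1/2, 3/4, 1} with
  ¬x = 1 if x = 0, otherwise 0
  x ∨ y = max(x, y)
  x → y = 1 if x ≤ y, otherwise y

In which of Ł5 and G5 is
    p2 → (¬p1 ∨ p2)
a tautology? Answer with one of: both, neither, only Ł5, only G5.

both

In Ł5: every assignment gives 1 — tautology.
In G5: every assignment gives 1 — tautology.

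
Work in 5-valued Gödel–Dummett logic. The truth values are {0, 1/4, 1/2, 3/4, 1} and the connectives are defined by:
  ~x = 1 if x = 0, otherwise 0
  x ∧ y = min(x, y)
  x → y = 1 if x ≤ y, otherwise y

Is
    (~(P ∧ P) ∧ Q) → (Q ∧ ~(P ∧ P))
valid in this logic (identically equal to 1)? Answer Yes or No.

At P = 3/4, Q = 1/2, for instance:
P ∧ P = 3/4 ∧ 3/4 = 3/4
~(P ∧ P) = ~3/4 = 0
~(P ∧ P) ∧ Q = 0 ∧ 1/2 = 0
Q ∧ ~(P ∧ P) = 1/2 ∧ 0 = 0
(~(P ∧ P) ∧ Q) → (Q ∧ ~(P ∧ P)) = 0 → 0 = 1
and checking the remaining 24 assignments likewise gives ≥ 1 in every case.

Yes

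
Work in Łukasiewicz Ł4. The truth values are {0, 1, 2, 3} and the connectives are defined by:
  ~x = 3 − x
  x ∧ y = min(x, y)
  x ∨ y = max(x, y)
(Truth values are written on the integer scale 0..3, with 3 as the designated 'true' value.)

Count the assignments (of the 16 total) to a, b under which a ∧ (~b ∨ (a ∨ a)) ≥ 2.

8

a = 0, b = 0 ↦ 0  <
a = 0, b = 1 ↦ 0  <
a = 0, b = 2 ↦ 0  <
a = 0, b = 3 ↦ 0  <
a = 1, b = 0 ↦ 1  <
a = 1, b = 1 ↦ 1  <
a = 1, b = 2 ↦ 1  <
a = 1, b = 3 ↦ 1  <
a = 2, b = 0 ↦ 2  ≥
a = 2, b = 1 ↦ 2  ≥
a = 2, b = 2 ↦ 2  ≥
a = 2, b = 3 ↦ 2  ≥
a = 3, b = 0 ↦ 3  ≥
a = 3, b = 1 ↦ 3  ≥
a = 3, b = 2 ↦ 3  ≥
a = 3, b = 3 ↦ 3  ≥
So 8 of the 16 assignments meet the threshold.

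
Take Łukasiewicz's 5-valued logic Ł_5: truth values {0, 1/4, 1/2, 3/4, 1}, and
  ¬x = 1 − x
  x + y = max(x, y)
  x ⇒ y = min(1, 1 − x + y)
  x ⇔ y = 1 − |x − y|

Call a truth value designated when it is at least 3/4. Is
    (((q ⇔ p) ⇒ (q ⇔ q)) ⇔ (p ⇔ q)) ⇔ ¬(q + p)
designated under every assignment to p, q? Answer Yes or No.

No

Counterexample: take p = 1/2, q = 1/2.
q ⇔ p = 1/2 ⇔ 1/2 = 1
q ⇔ q = 1/2 ⇔ 1/2 = 1
(q ⇔ p) ⇒ (q ⇔ q) = 1 ⇒ 1 = 1
p ⇔ q = 1/2 ⇔ 1/2 = 1
((q ⇔ p) ⇒ (q ⇔ q)) ⇔ (p ⇔ q) = 1 ⇔ 1 = 1
q + p = 1/2 + 1/2 = 1/2
¬(q + p) = ¬1/2 = 1/2
(((q ⇔ p) ⇒ (q ⇔ q)) ⇔ (p ⇔ q)) ⇔ ¬(q + p) = 1 ⇔ 1/2 = 1/2
This gives 1/2, which is below 3/4.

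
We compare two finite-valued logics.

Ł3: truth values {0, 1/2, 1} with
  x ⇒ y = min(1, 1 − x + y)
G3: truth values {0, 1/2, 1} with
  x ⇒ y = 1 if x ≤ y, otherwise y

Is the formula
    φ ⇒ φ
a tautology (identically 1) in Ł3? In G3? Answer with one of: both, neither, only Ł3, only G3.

In Ł3: every assignment gives 1 — tautology.
In G3: every assignment gives 1 — tautology.

both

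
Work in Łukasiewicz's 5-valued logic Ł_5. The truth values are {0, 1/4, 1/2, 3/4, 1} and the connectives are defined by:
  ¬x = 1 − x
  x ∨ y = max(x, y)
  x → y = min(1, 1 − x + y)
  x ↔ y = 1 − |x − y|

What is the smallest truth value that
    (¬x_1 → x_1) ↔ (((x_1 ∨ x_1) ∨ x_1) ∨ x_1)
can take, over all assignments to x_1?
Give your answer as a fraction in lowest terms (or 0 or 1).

Take x_1 = 1/2:
¬x_1 = ¬1/2 = 1/2
¬x_1 → x_1 = 1/2 → 1/2 = 1
x_1 ∨ x_1 = 1/2 ∨ 1/2 = 1/2
(x_1 ∨ x_1) ∨ x_1 = 1/2 ∨ 1/2 = 1/2
((x_1 ∨ x_1) ∨ x_1) ∨ x_1 = 1/2 ∨ 1/2 = 1/2
(¬x_1 → x_1) ↔ (((x_1 ∨ x_1) ∨ x_1) ∨ x_1) = 1 ↔ 1/2 = 1/2
No assignment yields a value below 1/2, so this is the minimum.

1/2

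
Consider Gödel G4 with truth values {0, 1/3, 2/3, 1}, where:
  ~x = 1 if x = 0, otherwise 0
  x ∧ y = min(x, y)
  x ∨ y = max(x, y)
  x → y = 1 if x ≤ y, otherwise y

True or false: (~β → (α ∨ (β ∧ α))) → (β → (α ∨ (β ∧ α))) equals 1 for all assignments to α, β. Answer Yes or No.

No

Counterexample: take α = 0, β = 1/3.
~β = ~1/3 = 0
β ∧ α = 1/3 ∧ 0 = 0
α ∨ (β ∧ α) = 0 ∨ 0 = 0
~β → (α ∨ (β ∧ α)) = 0 → 0 = 1
β ∧ α = 1/3 ∧ 0 = 0
α ∨ (β ∧ α) = 0 ∨ 0 = 0
β → (α ∨ (β ∧ α)) = 1/3 → 0 = 0
(~β → (α ∨ (β ∧ α))) → (β → (α ∨ (β ∧ α))) = 1 → 0 = 0
This gives 0 ≠ 1.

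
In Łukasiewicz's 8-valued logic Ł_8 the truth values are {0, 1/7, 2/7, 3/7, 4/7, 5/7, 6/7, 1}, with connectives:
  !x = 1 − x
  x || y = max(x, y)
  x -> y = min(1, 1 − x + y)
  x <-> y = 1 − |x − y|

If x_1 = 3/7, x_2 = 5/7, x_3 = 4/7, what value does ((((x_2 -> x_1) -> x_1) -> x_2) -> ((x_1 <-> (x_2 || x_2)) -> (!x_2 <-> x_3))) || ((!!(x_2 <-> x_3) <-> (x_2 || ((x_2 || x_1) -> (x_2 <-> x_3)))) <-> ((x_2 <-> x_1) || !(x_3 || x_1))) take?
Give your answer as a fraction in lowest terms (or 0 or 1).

1

x_2 -> x_1 = 5/7 -> 3/7 = 5/7
(x_2 -> x_1) -> x_1 = 5/7 -> 3/7 = 5/7
((x_2 -> x_1) -> x_1) -> x_2 = 5/7 -> 5/7 = 1
x_2 || x_2 = 5/7 || 5/7 = 5/7
x_1 <-> (x_2 || x_2) = 3/7 <-> 5/7 = 5/7
!x_2 = !5/7 = 2/7
!x_2 <-> x_3 = 2/7 <-> 4/7 = 5/7
(x_1 <-> (x_2 || x_2)) -> (!x_2 <-> x_3) = 5/7 -> 5/7 = 1
(((x_2 -> x_1) -> x_1) -> x_2) -> ((x_1 <-> (x_2 || x_2)) -> (!x_2 <-> x_3)) = 1 -> 1 = 1
x_2 <-> x_3 = 5/7 <-> 4/7 = 6/7
!(x_2 <-> x_3) = !6/7 = 1/7
!!(x_2 <-> x_3) = !1/7 = 6/7
x_2 || x_1 = 5/7 || 3/7 = 5/7
x_2 <-> x_3 = 5/7 <-> 4/7 = 6/7
(x_2 || x_1) -> (x_2 <-> x_3) = 5/7 -> 6/7 = 1
x_2 || ((x_2 || x_1) -> (x_2 <-> x_3)) = 5/7 || 1 = 1
!!(x_2 <-> x_3) <-> (x_2 || ((x_2 || x_1) -> (x_2 <-> x_3))) = 6/7 <-> 1 = 6/7
x_2 <-> x_1 = 5/7 <-> 3/7 = 5/7
x_3 || x_1 = 4/7 || 3/7 = 4/7
!(x_3 || x_1) = !4/7 = 3/7
(x_2 <-> x_1) || !(x_3 || x_1) = 5/7 || 3/7 = 5/7
(!!(x_2 <-> x_3) <-> (x_2 || ((x_2 || x_1) -> (x_2 <-> x_3)))) <-> ((x_2 <-> x_1) || !(x_3 || x_1)) = 6/7 <-> 5/7 = 6/7
((((x_2 -> x_1) -> x_1) -> x_2) -> ((x_1 <-> (x_2 || x_2)) -> (!x_2 <-> x_3))) || ((!!(x_2 <-> x_3) <-> (x_2 || ((x_2 || x_1) -> (x_2 <-> x_3)))) <-> ((x_2 <-> x_1) || !(x_3 || x_1))) = 1 || 6/7 = 1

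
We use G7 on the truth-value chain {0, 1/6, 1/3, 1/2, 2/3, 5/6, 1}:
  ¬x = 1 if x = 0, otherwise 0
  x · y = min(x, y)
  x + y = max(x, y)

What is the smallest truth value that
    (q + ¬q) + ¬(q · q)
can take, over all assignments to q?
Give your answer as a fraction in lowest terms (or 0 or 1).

Take q = 1/6:
¬q = ¬1/6 = 0
q + ¬q = 1/6 + 0 = 1/6
q · q = 1/6 · 1/6 = 1/6
¬(q · q) = ¬1/6 = 0
(q + ¬q) + ¬(q · q) = 1/6 + 0 = 1/6
No assignment yields a value below 1/6, so this is the minimum.

1/6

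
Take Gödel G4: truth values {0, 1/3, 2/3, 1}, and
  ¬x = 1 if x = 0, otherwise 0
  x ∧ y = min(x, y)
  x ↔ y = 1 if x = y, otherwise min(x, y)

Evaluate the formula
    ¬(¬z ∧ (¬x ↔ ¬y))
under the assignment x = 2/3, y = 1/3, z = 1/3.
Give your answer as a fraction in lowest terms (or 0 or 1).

1

¬z = ¬1/3 = 0
¬x = ¬2/3 = 0
¬y = ¬1/3 = 0
¬x ↔ ¬y = 0 ↔ 0 = 1
¬z ∧ (¬x ↔ ¬y) = 0 ∧ 1 = 0
¬(¬z ∧ (¬x ↔ ¬y)) = ¬0 = 1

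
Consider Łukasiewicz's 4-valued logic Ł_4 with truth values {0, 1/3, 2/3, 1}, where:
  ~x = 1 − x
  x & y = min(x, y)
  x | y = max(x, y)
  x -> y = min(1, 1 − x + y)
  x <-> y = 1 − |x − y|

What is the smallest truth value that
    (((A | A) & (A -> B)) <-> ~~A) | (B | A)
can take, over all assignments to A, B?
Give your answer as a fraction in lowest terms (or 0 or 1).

2/3

Take A = 2/3, B = 0:
A | A = 2/3 | 2/3 = 2/3
A -> B = 2/3 -> 0 = 1/3
(A | A) & (A -> B) = 2/3 & 1/3 = 1/3
~A = ~2/3 = 1/3
~~A = ~1/3 = 2/3
((A | A) & (A -> B)) <-> ~~A = 1/3 <-> 2/3 = 2/3
B | A = 0 | 2/3 = 2/3
(((A | A) & (A -> B)) <-> ~~A) | (B | A) = 2/3 | 2/3 = 2/3
No assignment yields a value below 2/3, so this is the minimum.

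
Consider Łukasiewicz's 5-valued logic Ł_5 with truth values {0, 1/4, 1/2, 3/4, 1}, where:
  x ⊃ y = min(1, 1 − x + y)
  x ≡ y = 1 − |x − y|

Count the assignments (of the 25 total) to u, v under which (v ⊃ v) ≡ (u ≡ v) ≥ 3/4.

13

value 1: 5 assignments (counts)
value 3/4: 8 assignments (counts)
value 1/2: 6 assignments
value 1/4: 4 assignments
value 0: 2 assignments
So 13 of the 25 assignments meet the threshold.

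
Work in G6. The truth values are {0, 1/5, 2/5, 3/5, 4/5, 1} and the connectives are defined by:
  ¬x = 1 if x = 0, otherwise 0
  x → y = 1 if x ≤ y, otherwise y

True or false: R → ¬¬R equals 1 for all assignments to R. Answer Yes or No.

Yes

R = 0 ↦ 1
R = 1/5 ↦ 1
R = 2/5 ↦ 1
R = 3/5 ↦ 1
R = 4/5 ↦ 1
R = 1 ↦ 1
Every assignment gives a value ≥ 1.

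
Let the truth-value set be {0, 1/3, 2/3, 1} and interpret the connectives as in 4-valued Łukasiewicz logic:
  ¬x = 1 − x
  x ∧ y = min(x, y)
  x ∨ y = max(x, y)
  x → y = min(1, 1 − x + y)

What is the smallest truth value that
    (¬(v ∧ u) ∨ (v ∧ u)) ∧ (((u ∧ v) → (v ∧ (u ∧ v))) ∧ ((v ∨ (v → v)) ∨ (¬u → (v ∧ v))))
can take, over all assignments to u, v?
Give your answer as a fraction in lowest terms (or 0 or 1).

2/3

Take u = 1/3, v = 1/3:
v ∧ u = 1/3 ∧ 1/3 = 1/3
¬(v ∧ u) = ¬1/3 = 2/3
v ∧ u = 1/3 ∧ 1/3 = 1/3
¬(v ∧ u) ∨ (v ∧ u) = 2/3 ∨ 1/3 = 2/3
u ∧ v = 1/3 ∧ 1/3 = 1/3
u ∧ v = 1/3 ∧ 1/3 = 1/3
v ∧ (u ∧ v) = 1/3 ∧ 1/3 = 1/3
(u ∧ v) → (v ∧ (u ∧ v)) = 1/3 → 1/3 = 1
v → v = 1/3 → 1/3 = 1
v ∨ (v → v) = 1/3 ∨ 1 = 1
¬u = ¬1/3 = 2/3
v ∧ v = 1/3 ∧ 1/3 = 1/3
¬u → (v ∧ v) = 2/3 → 1/3 = 2/3
(v ∨ (v → v)) ∨ (¬u → (v ∧ v)) = 1 ∨ 2/3 = 1
((u ∧ v) → (v ∧ (u ∧ v))) ∧ ((v ∨ (v → v)) ∨ (¬u → (v ∧ v))) = 1 ∧ 1 = 1
(¬(v ∧ u) ∨ (v ∧ u)) ∧ (((u ∧ v) → (v ∧ (u ∧ v))) ∧ ((v ∨ (v → v)) ∨ (¬u → (v ∧ v)))) = 2/3 ∧ 1 = 2/3
No assignment yields a value below 2/3, so this is the minimum.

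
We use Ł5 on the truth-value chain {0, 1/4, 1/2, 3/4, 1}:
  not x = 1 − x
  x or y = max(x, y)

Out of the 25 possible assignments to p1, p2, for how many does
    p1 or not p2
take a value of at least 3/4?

16

value 1: 9 assignments (counts)
value 3/4: 7 assignments (counts)
value 1/2: 5 assignments
value 1/4: 3 assignments
value 0: 1 assignment
So 16 of the 25 assignments meet the threshold.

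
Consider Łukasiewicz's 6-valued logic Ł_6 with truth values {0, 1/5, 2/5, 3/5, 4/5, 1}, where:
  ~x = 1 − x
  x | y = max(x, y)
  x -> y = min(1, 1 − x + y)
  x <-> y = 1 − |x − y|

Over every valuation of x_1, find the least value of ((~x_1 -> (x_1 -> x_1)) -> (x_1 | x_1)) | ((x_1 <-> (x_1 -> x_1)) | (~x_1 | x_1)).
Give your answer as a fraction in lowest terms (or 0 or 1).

3/5

Take x_1 = 2/5:
~x_1 = ~2/5 = 3/5
x_1 -> x_1 = 2/5 -> 2/5 = 1
~x_1 -> (x_1 -> x_1) = 3/5 -> 1 = 1
x_1 | x_1 = 2/5 | 2/5 = 2/5
(~x_1 -> (x_1 -> x_1)) -> (x_1 | x_1) = 1 -> 2/5 = 2/5
x_1 -> x_1 = 2/5 -> 2/5 = 1
x_1 <-> (x_1 -> x_1) = 2/5 <-> 1 = 2/5
~x_1 = ~2/5 = 3/5
~x_1 | x_1 = 3/5 | 2/5 = 3/5
(x_1 <-> (x_1 -> x_1)) | (~x_1 | x_1) = 2/5 | 3/5 = 3/5
((~x_1 -> (x_1 -> x_1)) -> (x_1 | x_1)) | ((x_1 <-> (x_1 -> x_1)) | (~x_1 | x_1)) = 2/5 | 3/5 = 3/5
No assignment yields a value below 3/5, so this is the minimum.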